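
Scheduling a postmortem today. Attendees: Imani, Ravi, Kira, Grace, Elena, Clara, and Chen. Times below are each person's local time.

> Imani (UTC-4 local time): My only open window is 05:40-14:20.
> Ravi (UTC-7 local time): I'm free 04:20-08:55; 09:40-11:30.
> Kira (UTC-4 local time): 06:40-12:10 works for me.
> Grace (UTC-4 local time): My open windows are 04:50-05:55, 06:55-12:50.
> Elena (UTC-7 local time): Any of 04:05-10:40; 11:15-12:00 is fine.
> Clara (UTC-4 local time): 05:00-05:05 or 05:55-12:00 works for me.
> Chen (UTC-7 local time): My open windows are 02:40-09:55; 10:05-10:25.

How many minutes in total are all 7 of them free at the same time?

275

Imani in UTC: 09:40-18:20 (add 4h to convert from UTC-4).
Ravi in UTC: 11:20-15:55, 16:40-18:30 (add 7h to convert from UTC-7).
Kira in UTC: 10:40-16:10 (add 4h to convert from UTC-4).
Grace in UTC: 08:50-09:55, 10:55-16:50 (add 4h to convert from UTC-4).
Elena in UTC: 11:05-17:40, 18:15-19:00 (add 7h to convert from UTC-7).
Clara in UTC: 09:00-09:05, 09:55-16:00 (add 4h to convert from UTC-4).
Chen in UTC: 09:40-16:55, 17:05-17:25 (add 7h to convert from UTC-7).
Imani ∩ Ravi: 11:20-15:55, 16:40-18:20.
Imani ∩ Ravi ∩ Kira: 11:20-15:55.
Imani ∩ Ravi ∩ Kira ∩ Grace: 11:20-15:55.
Imani ∩ Ravi ∩ Kira ∩ Grace ∩ Elena: 11:20-15:55.
Imani ∩ Ravi ∩ Kira ∩ Grace ∩ Elena ∩ Clara: 11:20-15:55.
Imani ∩ Ravi ∩ Kira ∩ Grace ∩ Elena ∩ Clara ∩ Chen: 11:20-15:55.
That's a single block of 275 minutes.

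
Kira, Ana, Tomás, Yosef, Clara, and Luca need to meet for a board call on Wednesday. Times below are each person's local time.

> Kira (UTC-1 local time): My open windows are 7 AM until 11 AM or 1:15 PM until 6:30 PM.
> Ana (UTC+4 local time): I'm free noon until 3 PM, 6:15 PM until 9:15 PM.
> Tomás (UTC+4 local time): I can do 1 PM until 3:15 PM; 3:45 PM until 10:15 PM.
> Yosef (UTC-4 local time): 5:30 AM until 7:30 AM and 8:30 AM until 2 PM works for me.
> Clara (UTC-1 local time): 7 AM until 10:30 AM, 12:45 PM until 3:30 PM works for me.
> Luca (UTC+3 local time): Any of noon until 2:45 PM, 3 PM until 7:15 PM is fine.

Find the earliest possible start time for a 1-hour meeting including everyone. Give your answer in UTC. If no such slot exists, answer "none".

Kira in UTC: 08:00-12:00, 14:15-19:30 (add 1h to convert from UTC-1).
Ana in UTC: 08:00-11:00, 14:15-17:15 (subtract 4h to convert from UTC+4).
Tomás in UTC: 09:00-11:15, 11:45-18:15 (subtract 4h to convert from UTC+4).
Yosef in UTC: 09:30-11:30, 12:30-18:00 (add 4h to convert from UTC-4).
Clara in UTC: 08:00-11:30, 13:45-16:30 (add 1h to convert from UTC-1).
Luca in UTC: 09:00-11:45, 12:00-16:15 (subtract 3h to convert from UTC+3).
Kira ∩ Ana: 08:00-11:00, 14:15-17:15.
Kira ∩ Ana ∩ Tomás: 09:00-11:00, 14:15-17:15.
Kira ∩ Ana ∩ Tomás ∩ Yosef: 09:30-11:00, 14:15-17:15.
Kira ∩ Ana ∩ Tomás ∩ Yosef ∩ Clara: 09:30-11:00, 14:15-16:30.
Kira ∩ Ana ∩ Tomás ∩ Yosef ∩ Clara ∩ Luca: 09:30-11:00, 14:15-16:15.
The first common window of at least 60 minutes is 09:30-11:00, so the earliest start is 09:30.

09:30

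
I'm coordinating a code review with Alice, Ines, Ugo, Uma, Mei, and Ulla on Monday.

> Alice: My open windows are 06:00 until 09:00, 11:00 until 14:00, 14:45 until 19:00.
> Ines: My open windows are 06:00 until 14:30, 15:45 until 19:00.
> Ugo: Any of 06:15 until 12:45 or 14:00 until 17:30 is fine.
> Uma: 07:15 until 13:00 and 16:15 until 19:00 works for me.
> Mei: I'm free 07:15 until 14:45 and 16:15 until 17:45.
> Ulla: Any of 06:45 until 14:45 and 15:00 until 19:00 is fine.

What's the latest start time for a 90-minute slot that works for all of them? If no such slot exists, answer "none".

Alice ∩ Ines: 06:00-09:00, 11:00-14:00, 15:45-19:00.
Alice ∩ Ines ∩ Ugo: 06:15-09:00, 11:00-12:45, 15:45-17:30.
Alice ∩ Ines ∩ Ugo ∩ Uma: 07:15-09:00, 11:00-12:45, 16:15-17:30.
Alice ∩ Ines ∩ Ugo ∩ Uma ∩ Mei: 07:15-09:00, 11:00-12:45, 16:15-17:30.
Alice ∩ Ines ∩ Ugo ∩ Uma ∩ Mei ∩ Ulla: 07:15-09:00, 11:00-12:45, 16:15-17:30.
The last common window of at least 90 minutes is 11:00-12:45; a 90-minute meeting can start as late as 11:15 and still end by 12:45.

11:15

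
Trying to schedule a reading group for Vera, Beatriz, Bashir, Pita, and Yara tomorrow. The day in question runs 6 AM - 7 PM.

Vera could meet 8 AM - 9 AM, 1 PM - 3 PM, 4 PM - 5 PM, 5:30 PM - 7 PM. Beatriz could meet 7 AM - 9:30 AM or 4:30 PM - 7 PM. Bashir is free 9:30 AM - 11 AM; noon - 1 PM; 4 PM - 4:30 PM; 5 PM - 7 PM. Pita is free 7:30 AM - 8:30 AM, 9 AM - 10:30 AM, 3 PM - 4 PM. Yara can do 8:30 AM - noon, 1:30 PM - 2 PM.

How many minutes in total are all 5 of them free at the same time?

0

Vera ∩ Beatriz: 08:00-09:00, 16:30-17:00, 17:30-19:00.
Vera ∩ Beatriz ∩ Bashir: 17:30-19:00.
Vera ∩ Beatriz ∩ Bashir ∩ Pita: ∅.
Vera ∩ Beatriz ∩ Bashir ∩ Pita ∩ Yara: ∅.
There is no time when everyone is free.
There is no common window, so the total is 0 minutes.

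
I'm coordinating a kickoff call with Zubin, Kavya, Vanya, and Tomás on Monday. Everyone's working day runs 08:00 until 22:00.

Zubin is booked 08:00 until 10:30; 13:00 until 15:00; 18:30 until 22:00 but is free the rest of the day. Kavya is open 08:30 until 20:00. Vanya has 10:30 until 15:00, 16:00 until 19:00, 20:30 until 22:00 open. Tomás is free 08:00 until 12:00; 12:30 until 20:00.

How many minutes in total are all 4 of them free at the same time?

270

Zubin free: 10:30-13:00, 15:00-18:30 (invert busy blocks within the working day).
Kavya free: 08:30-20:00.
Vanya free: 10:30-15:00, 16:00-19:00, 20:30-22:00.
Tomás free: 08:00-12:00, 12:30-20:00.
Zubin ∩ Kavya: 10:30-13:00, 15:00-18:30.
Zubin ∩ Kavya ∩ Vanya: 10:30-13:00, 16:00-18:30.
Zubin ∩ Kavya ∩ Vanya ∩ Tomás: 10:30-12:00, 12:30-13:00, 16:00-18:30.
So the common availability across everyone is 10:30-12:00, 12:30-13:00, 16:00-18:30.
Summing the common windows: 90 + 30 + 150 = 270 minutes.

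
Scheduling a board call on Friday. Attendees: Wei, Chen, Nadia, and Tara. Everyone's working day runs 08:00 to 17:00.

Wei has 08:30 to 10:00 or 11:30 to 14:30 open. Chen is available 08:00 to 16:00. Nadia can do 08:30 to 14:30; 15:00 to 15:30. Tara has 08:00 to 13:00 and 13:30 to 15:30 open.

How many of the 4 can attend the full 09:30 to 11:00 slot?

Chen, Nadia, and Tara can make the full 09:30-11:00 slot — that's 3.

3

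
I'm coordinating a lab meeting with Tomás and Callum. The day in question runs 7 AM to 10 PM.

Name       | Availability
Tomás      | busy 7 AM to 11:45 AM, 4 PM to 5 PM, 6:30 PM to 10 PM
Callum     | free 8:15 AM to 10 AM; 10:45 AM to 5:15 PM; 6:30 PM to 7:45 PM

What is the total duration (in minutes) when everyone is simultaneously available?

270

Tomás free: 11:45-16:00, 17:00-18:30 (invert busy blocks within the working day).
Callum free: 08:15-10:00, 10:45-17:15, 18:30-19:45.
Tomás ∩ Callum: 11:45-16:00, 17:00-17:15.
Summing the common windows: 255 + 15 = 270 minutes.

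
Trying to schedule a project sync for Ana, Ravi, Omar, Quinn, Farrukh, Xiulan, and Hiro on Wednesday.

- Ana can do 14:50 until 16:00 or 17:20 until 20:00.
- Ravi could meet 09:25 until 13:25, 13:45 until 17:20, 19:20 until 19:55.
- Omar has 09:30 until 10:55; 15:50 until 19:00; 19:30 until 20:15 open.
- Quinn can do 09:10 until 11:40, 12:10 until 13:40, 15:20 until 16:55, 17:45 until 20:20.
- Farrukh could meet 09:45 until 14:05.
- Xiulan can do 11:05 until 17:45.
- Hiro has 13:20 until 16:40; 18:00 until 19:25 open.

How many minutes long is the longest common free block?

Ana ∩ Ravi: 14:50-16:00, 19:20-19:55.
Ana ∩ Ravi ∩ Omar: 15:50-16:00, 19:30-19:55.
Ana ∩ Ravi ∩ Omar ∩ Quinn: 15:50-16:00, 19:30-19:55.
Ana ∩ Ravi ∩ Omar ∩ Quinn ∩ Farrukh: ∅.
Ana ∩ Ravi ∩ Omar ∩ Quinn ∩ Farrukh ∩ Xiulan: ∅.
Ana ∩ Ravi ∩ Omar ∩ Quinn ∩ Farrukh ∩ Xiulan ∩ Hiro: ∅.
There is no time when everyone is free.
No common window exists, so the longest block is 0 minutes.

0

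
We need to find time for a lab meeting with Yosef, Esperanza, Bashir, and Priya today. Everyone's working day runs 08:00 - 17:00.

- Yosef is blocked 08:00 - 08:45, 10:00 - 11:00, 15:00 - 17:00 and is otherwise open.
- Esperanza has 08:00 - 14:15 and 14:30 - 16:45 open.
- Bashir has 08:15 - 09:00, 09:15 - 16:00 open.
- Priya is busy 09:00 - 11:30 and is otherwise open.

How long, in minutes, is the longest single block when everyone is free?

165

Yosef free: 08:45-10:00, 11:00-15:00 (invert busy blocks within the working day).
Esperanza free: 08:00-14:15, 14:30-16:45.
Bashir free: 08:15-09:00, 09:15-16:00.
Priya free: 08:00-09:00, 11:30-17:00 (invert busy blocks within the working day).
Yosef ∩ Esperanza: 08:45-10:00, 11:00-14:15, 14:30-15:00.
Yosef ∩ Esperanza ∩ Bashir: 08:45-09:00, 09:15-10:00, 11:00-14:15, 14:30-15:00.
Yosef ∩ Esperanza ∩ Bashir ∩ Priya: 08:45-09:00, 11:30-14:15, 14:30-15:00.
So the common availability across everyone is 08:45-09:00, 11:30-14:15, 14:30-15:00.
The longest is 11:30-14:15 at 165 minutes.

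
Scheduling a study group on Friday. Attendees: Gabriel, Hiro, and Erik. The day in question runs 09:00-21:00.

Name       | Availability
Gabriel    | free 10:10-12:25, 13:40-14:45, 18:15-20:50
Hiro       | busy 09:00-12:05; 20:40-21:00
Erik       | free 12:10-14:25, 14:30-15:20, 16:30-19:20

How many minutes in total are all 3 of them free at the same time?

140

Gabriel free: 10:10-12:25, 13:40-14:45, 18:15-20:50.
Hiro free: 12:05-20:40 (invert busy blocks within the working day).
Erik free: 12:10-14:25, 14:30-15:20, 16:30-19:20.
Gabriel ∩ Hiro: 12:05-12:25, 13:40-14:45, 18:15-20:40.
Gabriel ∩ Hiro ∩ Erik: 12:10-12:25, 13:40-14:25, 14:30-14:45, 18:15-19:20.
Summing the common windows: 15 + 45 + 15 + 65 = 140 minutes.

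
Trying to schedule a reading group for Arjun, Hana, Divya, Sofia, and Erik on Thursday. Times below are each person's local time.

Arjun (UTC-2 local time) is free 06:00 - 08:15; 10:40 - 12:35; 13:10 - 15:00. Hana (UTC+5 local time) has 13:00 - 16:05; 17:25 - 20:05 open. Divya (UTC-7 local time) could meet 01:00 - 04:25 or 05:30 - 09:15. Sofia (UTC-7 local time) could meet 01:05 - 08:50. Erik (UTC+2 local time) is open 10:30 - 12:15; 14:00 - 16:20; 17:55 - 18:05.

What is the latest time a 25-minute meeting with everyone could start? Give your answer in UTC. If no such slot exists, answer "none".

13:55

Arjun in UTC: 08:00-10:15, 12:40-14:35, 15:10-17:00 (add 2h to convert from UTC-2).
Hana in UTC: 08:00-11:05, 12:25-15:05 (subtract 5h to convert from UTC+5).
Divya in UTC: 08:00-11:25, 12:30-16:15 (add 7h to convert from UTC-7).
Sofia in UTC: 08:05-15:50 (add 7h to convert from UTC-7).
Erik in UTC: 08:30-10:15, 12:00-14:20, 15:55-16:05 (subtract 2h to convert from UTC+2).
Arjun ∩ Hana: 08:00-10:15, 12:40-14:35.
Arjun ∩ Hana ∩ Divya: 08:00-10:15, 12:40-14:35.
Arjun ∩ Hana ∩ Divya ∩ Sofia: 08:05-10:15, 12:40-14:35.
Arjun ∩ Hana ∩ Divya ∩ Sofia ∩ Erik: 08:30-10:15, 12:40-14:20.
The last common window of at least 25 minutes is 12:40-14:20; a 25-minute meeting can start as late as 13:55 and still end by 14:20.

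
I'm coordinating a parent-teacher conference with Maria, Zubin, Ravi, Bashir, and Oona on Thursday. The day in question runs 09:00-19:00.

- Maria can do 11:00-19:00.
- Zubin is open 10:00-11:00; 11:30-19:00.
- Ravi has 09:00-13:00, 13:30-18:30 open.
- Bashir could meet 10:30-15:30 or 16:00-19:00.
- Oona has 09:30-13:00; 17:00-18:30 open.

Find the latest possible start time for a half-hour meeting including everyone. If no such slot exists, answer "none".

18:00

Maria ∩ Zubin: 11:30-19:00.
Maria ∩ Zubin ∩ Ravi: 11:30-13:00, 13:30-18:30.
Maria ∩ Zubin ∩ Ravi ∩ Bashir: 11:30-13:00, 13:30-15:30, 16:00-18:30.
Maria ∩ Zubin ∩ Ravi ∩ Bashir ∩ Oona: 11:30-13:00, 17:00-18:30.
The last common window of at least 30 minutes is 17:00-18:30; a 30-minute meeting can start as late as 18:00 and still end by 18:30.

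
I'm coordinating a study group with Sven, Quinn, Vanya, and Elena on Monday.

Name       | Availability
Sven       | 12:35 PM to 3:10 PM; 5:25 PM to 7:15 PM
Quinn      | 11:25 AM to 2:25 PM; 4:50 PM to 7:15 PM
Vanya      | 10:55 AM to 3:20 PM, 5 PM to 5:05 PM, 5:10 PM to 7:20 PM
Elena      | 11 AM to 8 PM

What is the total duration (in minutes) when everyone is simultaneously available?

220

Sven ∩ Quinn: 12:35-14:25, 17:25-19:15.
Sven ∩ Quinn ∩ Vanya: 12:35-14:25, 17:25-19:15.
Sven ∩ Quinn ∩ Vanya ∩ Elena: 12:35-14:25, 17:25-19:15.
Summing the common windows: 110 + 110 = 220 minutes.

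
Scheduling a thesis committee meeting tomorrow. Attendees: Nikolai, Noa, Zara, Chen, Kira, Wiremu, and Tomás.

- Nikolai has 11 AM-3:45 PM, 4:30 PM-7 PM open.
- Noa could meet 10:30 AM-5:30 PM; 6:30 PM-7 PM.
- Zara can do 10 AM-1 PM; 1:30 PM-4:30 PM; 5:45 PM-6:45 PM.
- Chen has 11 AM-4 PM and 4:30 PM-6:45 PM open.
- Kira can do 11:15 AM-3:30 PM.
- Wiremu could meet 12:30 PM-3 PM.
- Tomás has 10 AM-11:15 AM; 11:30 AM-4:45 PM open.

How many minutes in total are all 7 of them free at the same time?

Nikolai ∩ Noa: 11:00-15:45, 16:30-17:30, 18:30-19:00.
Nikolai ∩ Noa ∩ Zara: 11:00-13:00, 13:30-15:45, 18:30-18:45.
Nikolai ∩ Noa ∩ Zara ∩ Chen: 11:00-13:00, 13:30-15:45, 18:30-18:45.
Nikolai ∩ Noa ∩ Zara ∩ Chen ∩ Kira: 11:15-13:00, 13:30-15:30.
Nikolai ∩ Noa ∩ Zara ∩ Chen ∩ Kira ∩ Wiremu: 12:30-13:00, 13:30-15:00.
Nikolai ∩ Noa ∩ Zara ∩ Chen ∩ Kira ∩ Wiremu ∩ Tomás: 12:30-13:00, 13:30-15:00.
Those are the intersection windows.
Summing the common windows: 30 + 90 = 120 minutes.

120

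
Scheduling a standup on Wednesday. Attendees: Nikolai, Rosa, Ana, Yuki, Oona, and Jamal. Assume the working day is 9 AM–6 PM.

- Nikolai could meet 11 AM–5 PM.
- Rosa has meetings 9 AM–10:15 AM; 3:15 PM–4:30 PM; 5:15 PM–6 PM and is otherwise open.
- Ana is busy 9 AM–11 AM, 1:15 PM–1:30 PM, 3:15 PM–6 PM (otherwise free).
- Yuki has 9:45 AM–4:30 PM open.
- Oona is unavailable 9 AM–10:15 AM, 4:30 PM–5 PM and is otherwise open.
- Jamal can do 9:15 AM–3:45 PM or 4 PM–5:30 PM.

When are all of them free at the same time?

11:00-13:15, 13:30-15:15

Nikolai free: 11:00-17:00.
Rosa free: 10:15-15:15, 16:30-17:15 (invert busy blocks within the working day).
Ana free: 11:00-13:15, 13:30-15:15 (invert busy blocks within the working day).
Yuki free: 09:45-16:30.
Oona free: 10:15-16:30, 17:00-18:00 (invert busy blocks within the working day).
Jamal free: 09:15-15:45, 16:00-17:30.
Nikolai ∩ Rosa: 11:00-15:15, 16:30-17:00.
Nikolai ∩ Rosa ∩ Ana: 11:00-13:15, 13:30-15:15.
Nikolai ∩ Rosa ∩ Ana ∩ Yuki: 11:00-13:15, 13:30-15:15.
Nikolai ∩ Rosa ∩ Ana ∩ Yuki ∩ Oona: 11:00-13:15, 13:30-15:15.
Nikolai ∩ Rosa ∩ Ana ∩ Yuki ∩ Oona ∩ Jamal: 11:00-13:15, 13:30-15:15.
Those are the intersection windows.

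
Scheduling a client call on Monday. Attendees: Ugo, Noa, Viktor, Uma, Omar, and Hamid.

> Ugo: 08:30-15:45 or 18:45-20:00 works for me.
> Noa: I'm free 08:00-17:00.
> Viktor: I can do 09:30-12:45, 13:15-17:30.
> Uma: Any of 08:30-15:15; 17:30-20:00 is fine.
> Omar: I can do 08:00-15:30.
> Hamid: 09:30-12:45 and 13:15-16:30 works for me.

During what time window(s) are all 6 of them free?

09:30-12:45, 13:15-15:15

Ugo ∩ Noa: 08:30-15:45.
Ugo ∩ Noa ∩ Viktor: 09:30-12:45, 13:15-15:45.
Ugo ∩ Noa ∩ Viktor ∩ Uma: 09:30-12:45, 13:15-15:15.
Ugo ∩ Noa ∩ Viktor ∩ Uma ∩ Omar: 09:30-12:45, 13:15-15:15.
Ugo ∩ Noa ∩ Viktor ∩ Uma ∩ Omar ∩ Hamid: 09:30-12:45, 13:15-15:15.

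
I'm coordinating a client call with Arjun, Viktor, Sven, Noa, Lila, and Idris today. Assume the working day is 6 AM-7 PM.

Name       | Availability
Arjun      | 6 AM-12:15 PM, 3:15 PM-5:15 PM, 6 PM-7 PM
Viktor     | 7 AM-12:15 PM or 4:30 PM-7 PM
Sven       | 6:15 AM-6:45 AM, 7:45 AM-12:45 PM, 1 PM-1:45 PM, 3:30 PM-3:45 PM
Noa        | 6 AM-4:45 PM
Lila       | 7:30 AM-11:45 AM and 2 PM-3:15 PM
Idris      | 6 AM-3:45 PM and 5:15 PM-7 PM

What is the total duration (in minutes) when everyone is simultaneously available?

Arjun ∩ Viktor: 07:00-12:15, 16:30-17:15, 18:00-19:00.
Arjun ∩ Viktor ∩ Sven: 07:45-12:15.
Arjun ∩ Viktor ∩ Sven ∩ Noa: 07:45-12:15.
Arjun ∩ Viktor ∩ Sven ∩ Noa ∩ Lila: 07:45-11:45.
Arjun ∩ Viktor ∩ Sven ∩ Noa ∩ Lila ∩ Idris: 07:45-11:45.
So the common availability across everyone is 07:45-11:45.
That's a single block of 240 minutes.

240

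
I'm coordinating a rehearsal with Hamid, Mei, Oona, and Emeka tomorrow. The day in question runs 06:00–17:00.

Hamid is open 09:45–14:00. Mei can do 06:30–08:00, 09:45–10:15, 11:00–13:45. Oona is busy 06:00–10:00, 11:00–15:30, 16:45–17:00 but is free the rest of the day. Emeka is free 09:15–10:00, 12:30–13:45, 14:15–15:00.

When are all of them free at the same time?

none

Hamid free: 09:45-14:00.
Mei free: 06:30-08:00, 09:45-10:15, 11:00-13:45.
Oona free: 10:00-11:00, 15:30-16:45 (invert busy blocks within the working day).
Emeka free: 09:15-10:00, 12:30-13:45, 14:15-15:00.
Hamid ∩ Mei: 09:45-10:15, 11:00-13:45.
Hamid ∩ Mei ∩ Oona: 10:00-10:15.
Hamid ∩ Mei ∩ Oona ∩ Emeka: ∅.
There is no time when everyone is free.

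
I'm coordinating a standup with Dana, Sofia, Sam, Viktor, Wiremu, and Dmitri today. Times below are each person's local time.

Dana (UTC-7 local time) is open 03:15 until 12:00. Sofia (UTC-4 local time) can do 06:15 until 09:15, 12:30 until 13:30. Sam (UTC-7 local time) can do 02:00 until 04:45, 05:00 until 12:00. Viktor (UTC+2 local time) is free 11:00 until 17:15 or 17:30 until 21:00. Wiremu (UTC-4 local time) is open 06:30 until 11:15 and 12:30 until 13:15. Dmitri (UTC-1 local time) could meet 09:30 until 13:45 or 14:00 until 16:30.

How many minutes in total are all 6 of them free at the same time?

195

Dana in UTC: 10:15-19:00 (add 7h to convert from UTC-7).
Sofia in UTC: 10:15-13:15, 16:30-17:30 (add 4h to convert from UTC-4).
Sam in UTC: 09:00-11:45, 12:00-19:00 (add 7h to convert from UTC-7).
Viktor in UTC: 09:00-15:15, 15:30-19:00 (subtract 2h to convert from UTC+2).
Wiremu in UTC: 10:30-15:15, 16:30-17:15 (add 4h to convert from UTC-4).
Dmitri in UTC: 10:30-14:45, 15:00-17:30 (add 1h to convert from UTC-1).
Dana ∩ Sofia: 10:15-13:15, 16:30-17:30.
Dana ∩ Sofia ∩ Sam: 10:15-11:45, 12:00-13:15, 16:30-17:30.
Dana ∩ Sofia ∩ Sam ∩ Viktor: 10:15-11:45, 12:00-13:15, 16:30-17:30.
Dana ∩ Sofia ∩ Sam ∩ Viktor ∩ Wiremu: 10:30-11:45, 12:00-13:15, 16:30-17:15.
Dana ∩ Sofia ∩ Sam ∩ Viktor ∩ Wiremu ∩ Dmitri: 10:30-11:45, 12:00-13:15, 16:30-17:15.
Summing the common windows: 75 + 75 + 45 = 195 minutes.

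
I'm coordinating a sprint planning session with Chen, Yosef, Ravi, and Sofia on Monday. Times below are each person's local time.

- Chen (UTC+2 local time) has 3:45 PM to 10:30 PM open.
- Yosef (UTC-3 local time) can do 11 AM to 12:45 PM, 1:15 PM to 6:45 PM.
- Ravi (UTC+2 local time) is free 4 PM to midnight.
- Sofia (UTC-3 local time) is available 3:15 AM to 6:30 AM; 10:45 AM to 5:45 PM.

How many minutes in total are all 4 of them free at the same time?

Chen in UTC: 13:45-20:30 (subtract 2h to convert from UTC+2).
Yosef in UTC: 14:00-15:45, 16:15-21:45 (add 3h to convert from UTC-3).
Ravi in UTC: 14:00-22:00 (subtract 2h to convert from UTC+2).
Sofia in UTC: 06:15-09:30, 13:45-20:45 (add 3h to convert from UTC-3).
Chen ∩ Yosef: 14:00-15:45, 16:15-20:30.
Chen ∩ Yosef ∩ Ravi: 14:00-15:45, 16:15-20:30.
Chen ∩ Yosef ∩ Ravi ∩ Sofia: 14:00-15:45, 16:15-20:30.
Summing the common windows: 105 + 255 = 360 minutes.

360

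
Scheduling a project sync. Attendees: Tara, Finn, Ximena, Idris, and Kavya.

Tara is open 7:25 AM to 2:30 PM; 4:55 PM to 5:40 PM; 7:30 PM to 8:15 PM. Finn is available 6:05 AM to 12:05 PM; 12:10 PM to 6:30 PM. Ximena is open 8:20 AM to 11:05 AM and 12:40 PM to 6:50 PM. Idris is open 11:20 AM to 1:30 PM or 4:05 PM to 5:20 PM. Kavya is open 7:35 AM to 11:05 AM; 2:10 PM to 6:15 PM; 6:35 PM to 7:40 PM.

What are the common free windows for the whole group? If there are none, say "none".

Tara ∩ Finn: 07:25-12:05, 12:10-14:30, 16:55-17:40.
Tara ∩ Finn ∩ Ximena: 08:20-11:05, 12:40-14:30, 16:55-17:40.
Tara ∩ Finn ∩ Ximena ∩ Idris: 12:40-13:30, 16:55-17:20.
Tara ∩ Finn ∩ Ximena ∩ Idris ∩ Kavya: 16:55-17:20.

16:55-17:20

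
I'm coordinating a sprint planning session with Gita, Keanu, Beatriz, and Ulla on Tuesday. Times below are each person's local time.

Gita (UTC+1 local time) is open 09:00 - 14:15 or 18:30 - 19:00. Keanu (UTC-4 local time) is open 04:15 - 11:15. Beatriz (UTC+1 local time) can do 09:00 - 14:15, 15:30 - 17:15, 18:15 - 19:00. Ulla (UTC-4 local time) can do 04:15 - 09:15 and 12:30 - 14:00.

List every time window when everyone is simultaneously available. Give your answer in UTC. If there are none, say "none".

08:15-13:15

Gita in UTC: 08:00-13:15, 17:30-18:00 (subtract 1h to convert from UTC+1).
Keanu in UTC: 08:15-15:15 (add 4h to convert from UTC-4).
Beatriz in UTC: 08:00-13:15, 14:30-16:15, 17:15-18:00 (subtract 1h to convert from UTC+1).
Ulla in UTC: 08:15-13:15, 16:30-18:00 (add 4h to convert from UTC-4).
Gita ∩ Keanu: 08:15-13:15.
Gita ∩ Keanu ∩ Beatriz: 08:15-13:15.
Gita ∩ Keanu ∩ Beatriz ∩ Ulla: 08:15-13:15.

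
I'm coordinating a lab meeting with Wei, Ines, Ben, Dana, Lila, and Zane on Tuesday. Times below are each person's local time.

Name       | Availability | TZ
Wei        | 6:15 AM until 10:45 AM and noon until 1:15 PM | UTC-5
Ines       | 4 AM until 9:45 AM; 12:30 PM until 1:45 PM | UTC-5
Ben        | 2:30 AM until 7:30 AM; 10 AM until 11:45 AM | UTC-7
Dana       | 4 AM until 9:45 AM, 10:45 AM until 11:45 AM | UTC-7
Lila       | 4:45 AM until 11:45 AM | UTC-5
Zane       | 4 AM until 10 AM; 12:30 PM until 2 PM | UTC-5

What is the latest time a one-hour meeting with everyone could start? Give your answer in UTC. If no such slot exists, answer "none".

Wei in UTC: 11:15-15:45, 17:00-18:15 (add 5h to convert from UTC-5).
Ines in UTC: 09:00-14:45, 17:30-18:45 (add 5h to convert from UTC-5).
Ben in UTC: 09:30-14:30, 17:00-18:45 (add 7h to convert from UTC-7).
Dana in UTC: 11:00-16:45, 17:45-18:45 (add 7h to convert from UTC-7).
Lila in UTC: 09:45-16:45 (add 5h to convert from UTC-5).
Zane in UTC: 09:00-15:00, 17:30-19:00 (add 5h to convert from UTC-5).
Wei ∩ Ines: 11:15-14:45, 17:30-18:15.
Wei ∩ Ines ∩ Ben: 11:15-14:30, 17:30-18:15.
Wei ∩ Ines ∩ Ben ∩ Dana: 11:15-14:30, 17:45-18:15.
Wei ∩ Ines ∩ Ben ∩ Dana ∩ Lila: 11:15-14:30.
Wei ∩ Ines ∩ Ben ∩ Dana ∩ Lila ∩ Zane: 11:15-14:30.
The last common window of at least 60 minutes is 11:15-14:30; a 60-minute meeting can start as late as 13:30 and still end by 14:30.

13:30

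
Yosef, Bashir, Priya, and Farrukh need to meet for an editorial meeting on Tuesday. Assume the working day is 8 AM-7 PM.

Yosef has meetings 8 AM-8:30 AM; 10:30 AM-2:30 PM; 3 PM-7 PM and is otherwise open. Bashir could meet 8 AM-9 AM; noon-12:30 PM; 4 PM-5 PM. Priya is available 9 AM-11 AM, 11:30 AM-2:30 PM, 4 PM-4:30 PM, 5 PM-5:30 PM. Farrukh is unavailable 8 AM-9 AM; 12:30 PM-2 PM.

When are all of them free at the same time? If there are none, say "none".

Yosef free: 08:30-10:30, 14:30-15:00 (invert busy blocks within the working day).
Bashir free: 08:00-09:00, 12:00-12:30, 16:00-17:00.
Priya free: 09:00-11:00, 11:30-14:30, 16:00-16:30, 17:00-17:30.
Farrukh free: 09:00-12:30, 14:00-19:00 (invert busy blocks within the working day).
Yosef ∩ Bashir: 08:30-09:00.
Yosef ∩ Bashir ∩ Priya: ∅.
Yosef ∩ Bashir ∩ Priya ∩ Farrukh: ∅.
There is no time when everyone is free.

none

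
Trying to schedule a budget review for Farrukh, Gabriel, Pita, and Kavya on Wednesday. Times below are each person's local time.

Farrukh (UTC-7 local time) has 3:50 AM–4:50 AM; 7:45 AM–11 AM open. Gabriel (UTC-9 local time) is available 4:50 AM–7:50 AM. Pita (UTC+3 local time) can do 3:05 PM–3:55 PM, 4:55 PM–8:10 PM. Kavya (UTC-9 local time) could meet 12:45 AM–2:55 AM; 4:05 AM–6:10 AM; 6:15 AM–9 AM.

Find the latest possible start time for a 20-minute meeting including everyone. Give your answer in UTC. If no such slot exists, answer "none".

16:30

Farrukh in UTC: 10:50-11:50, 14:45-18:00 (add 7h to convert from UTC-7).
Gabriel in UTC: 13:50-16:50 (add 9h to convert from UTC-9).
Pita in UTC: 12:05-12:55, 13:55-17:10 (subtract 3h to convert from UTC+3).
Kavya in UTC: 09:45-11:55, 13:05-15:10, 15:15-18:00 (add 9h to convert from UTC-9).
Farrukh ∩ Gabriel: 14:45-16:50.
Farrukh ∩ Gabriel ∩ Pita: 14:45-16:50.
Farrukh ∩ Gabriel ∩ Pita ∩ Kavya: 14:45-15:10, 15:15-16:50.
The last common window of at least 20 minutes is 15:15-16:50; a 20-minute meeting can start as late as 16:30 and still end by 16:50.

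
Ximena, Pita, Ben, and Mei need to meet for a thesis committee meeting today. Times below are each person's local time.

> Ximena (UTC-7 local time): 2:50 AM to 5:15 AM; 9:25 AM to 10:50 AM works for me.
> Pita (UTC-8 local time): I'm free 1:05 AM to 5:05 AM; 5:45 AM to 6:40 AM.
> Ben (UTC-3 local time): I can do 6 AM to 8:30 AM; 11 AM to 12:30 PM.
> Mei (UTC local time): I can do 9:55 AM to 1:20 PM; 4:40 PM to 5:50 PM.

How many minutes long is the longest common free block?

Ximena in UTC: 09:50-12:15, 16:25-17:50 (add 7h to convert from UTC-7).
Pita in UTC: 09:05-13:05, 13:45-14:40 (add 8h to convert from UTC-8).
Ben in UTC: 09:00-11:30, 14:00-15:30 (add 3h to convert from UTC-3).
Mei in UTC: 09:55-13:20, 16:40-17:50.
Ximena ∩ Pita: 09:50-12:15.
Ximena ∩ Pita ∩ Ben: 09:50-11:30.
Ximena ∩ Pita ∩ Ben ∩ Mei: 09:55-11:30.
The longest is 09:55-11:30 at 95 minutes.

95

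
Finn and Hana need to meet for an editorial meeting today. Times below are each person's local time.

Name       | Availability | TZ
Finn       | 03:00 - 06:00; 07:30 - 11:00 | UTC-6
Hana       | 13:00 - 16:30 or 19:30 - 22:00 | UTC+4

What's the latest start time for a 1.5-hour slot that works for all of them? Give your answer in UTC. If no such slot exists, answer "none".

Finn in UTC: 09:00-12:00, 13:30-17:00 (add 6h to convert from UTC-6).
Hana in UTC: 09:00-12:30, 15:30-18:00 (subtract 4h to convert from UTC+4).
Finn ∩ Hana: 09:00-12:00, 15:30-17:00.
The last common window of at least 90 minutes is 15:30-17:00; a 90-minute meeting can start as late as 15:30 and still end by 17:00.

15:30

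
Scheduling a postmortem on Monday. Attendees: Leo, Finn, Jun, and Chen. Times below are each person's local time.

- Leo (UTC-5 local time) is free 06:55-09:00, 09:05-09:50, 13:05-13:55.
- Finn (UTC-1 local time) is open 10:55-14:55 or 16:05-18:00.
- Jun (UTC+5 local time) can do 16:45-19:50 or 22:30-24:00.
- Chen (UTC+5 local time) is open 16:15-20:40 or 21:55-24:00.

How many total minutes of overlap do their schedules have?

Leo in UTC: 11:55-14:00, 14:05-14:50, 18:05-18:55 (add 5h to convert from UTC-5).
Finn in UTC: 11:55-15:55, 17:05-19:00 (add 1h to convert from UTC-1).
Jun in UTC: 11:45-14:50, 17:30-19:00 (subtract 5h to convert from UTC+5).
Chen in UTC: 11:15-15:40, 16:55-19:00 (subtract 5h to convert from UTC+5).
Leo ∩ Finn: 11:55-14:00, 14:05-14:50, 18:05-18:55.
Leo ∩ Finn ∩ Jun: 11:55-14:00, 14:05-14:50, 18:05-18:55.
Leo ∩ Finn ∩ Jun ∩ Chen: 11:55-14:00, 14:05-14:50, 18:05-18:55.
Those are the intersection windows.
Summing the common windows: 125 + 45 + 50 = 220 minutes.

220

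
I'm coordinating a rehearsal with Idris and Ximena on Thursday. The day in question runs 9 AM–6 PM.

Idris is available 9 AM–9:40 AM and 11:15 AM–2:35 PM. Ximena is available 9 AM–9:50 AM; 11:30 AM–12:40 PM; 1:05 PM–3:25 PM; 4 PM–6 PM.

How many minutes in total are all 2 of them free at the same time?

200

Idris ∩ Ximena: 09:00-09:40, 11:30-12:40, 13:05-14:35.
Summing the common windows: 40 + 70 + 90 = 200 minutes.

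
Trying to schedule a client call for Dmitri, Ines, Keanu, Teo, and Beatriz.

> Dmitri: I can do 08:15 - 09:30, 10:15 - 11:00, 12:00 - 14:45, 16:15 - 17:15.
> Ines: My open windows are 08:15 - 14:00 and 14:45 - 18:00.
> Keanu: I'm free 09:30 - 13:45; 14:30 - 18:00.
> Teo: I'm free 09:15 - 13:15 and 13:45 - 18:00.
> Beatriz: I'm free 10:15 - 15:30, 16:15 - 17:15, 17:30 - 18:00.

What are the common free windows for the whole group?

Dmitri ∩ Ines: 08:15-09:30, 10:15-11:00, 12:00-14:00, 16:15-17:15.
Dmitri ∩ Ines ∩ Keanu: 10:15-11:00, 12:00-13:45, 16:15-17:15.
Dmitri ∩ Ines ∩ Keanu ∩ Teo: 10:15-11:00, 12:00-13:15, 16:15-17:15.
Dmitri ∩ Ines ∩ Keanu ∩ Teo ∩ Beatriz: 10:15-11:00, 12:00-13:15, 16:15-17:15.

10:15-11:00, 12:00-13:15, 16:15-17:15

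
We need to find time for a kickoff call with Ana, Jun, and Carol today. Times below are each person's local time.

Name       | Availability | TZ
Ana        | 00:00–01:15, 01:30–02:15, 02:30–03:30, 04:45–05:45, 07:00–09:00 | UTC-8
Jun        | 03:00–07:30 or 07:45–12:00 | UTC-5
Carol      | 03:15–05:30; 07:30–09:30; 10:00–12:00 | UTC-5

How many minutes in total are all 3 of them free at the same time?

Ana in UTC: 08:00-09:15, 09:30-10:15, 10:30-11:30, 12:45-13:45, 15:00-17:00 (add 8h to convert from UTC-8).
Jun in UTC: 08:00-12:30, 12:45-17:00 (add 5h to convert from UTC-5).
Carol in UTC: 08:15-10:30, 12:30-14:30, 15:00-17:00 (add 5h to convert from UTC-5).
Ana ∩ Jun: 08:00-09:15, 09:30-10:15, 10:30-11:30, 12:45-13:45, 15:00-17:00.
Ana ∩ Jun ∩ Carol: 08:15-09:15, 09:30-10:15, 12:45-13:45, 15:00-17:00.
So the common availability across everyone is 08:15-09:15, 09:30-10:15, 12:45-13:45, 15:00-17:00.
Summing the common windows: 60 + 45 + 60 + 120 = 285 minutes.

285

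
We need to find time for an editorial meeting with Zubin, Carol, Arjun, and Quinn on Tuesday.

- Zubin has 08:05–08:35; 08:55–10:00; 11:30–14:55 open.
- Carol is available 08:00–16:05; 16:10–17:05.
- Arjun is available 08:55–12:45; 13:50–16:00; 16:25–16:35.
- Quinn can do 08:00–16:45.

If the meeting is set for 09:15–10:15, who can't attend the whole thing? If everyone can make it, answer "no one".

Zubin

Zubin: not fully free for 09:15-10:15. Carol: free for 09:15-10:15. Arjun: free for 09:15-10:15. Quinn: free for 09:15-10:15.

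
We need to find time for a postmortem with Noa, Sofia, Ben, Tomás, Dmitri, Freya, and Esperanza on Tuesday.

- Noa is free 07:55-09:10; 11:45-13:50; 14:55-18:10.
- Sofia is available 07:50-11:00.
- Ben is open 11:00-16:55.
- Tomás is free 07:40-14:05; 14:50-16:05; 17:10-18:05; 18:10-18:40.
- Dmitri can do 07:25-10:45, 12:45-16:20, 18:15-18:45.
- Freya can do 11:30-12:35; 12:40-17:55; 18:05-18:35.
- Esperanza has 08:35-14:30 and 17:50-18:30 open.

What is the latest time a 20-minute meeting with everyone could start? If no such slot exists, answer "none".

none

Noa ∩ Sofia: 07:55-09:10.
Noa ∩ Sofia ∩ Ben: ∅.
Noa ∩ Sofia ∩ Ben ∩ Tomás: ∅.
Noa ∩ Sofia ∩ Ben ∩ Tomás ∩ Dmitri: ∅.
Noa ∩ Sofia ∩ Ben ∩ Tomás ∩ Dmitri ∩ Freya: ∅.
Noa ∩ Sofia ∩ Ben ∩ Tomás ∩ Dmitri ∩ Freya ∩ Esperanza: ∅.
There is no time when everyone is free.
No common window is at least 20 minutes long.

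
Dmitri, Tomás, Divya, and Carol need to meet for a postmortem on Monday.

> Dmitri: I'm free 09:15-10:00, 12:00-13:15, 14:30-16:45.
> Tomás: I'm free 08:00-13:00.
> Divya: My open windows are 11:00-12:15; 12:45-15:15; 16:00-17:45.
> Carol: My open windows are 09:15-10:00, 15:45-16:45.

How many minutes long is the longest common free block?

0

Dmitri ∩ Tomás: 09:15-10:00, 12:00-13:00.
Dmitri ∩ Tomás ∩ Divya: 12:00-12:15, 12:45-13:00.
Dmitri ∩ Tomás ∩ Divya ∩ Carol: ∅.
There is no time when everyone is free.
No common window exists, so the longest block is 0 minutes.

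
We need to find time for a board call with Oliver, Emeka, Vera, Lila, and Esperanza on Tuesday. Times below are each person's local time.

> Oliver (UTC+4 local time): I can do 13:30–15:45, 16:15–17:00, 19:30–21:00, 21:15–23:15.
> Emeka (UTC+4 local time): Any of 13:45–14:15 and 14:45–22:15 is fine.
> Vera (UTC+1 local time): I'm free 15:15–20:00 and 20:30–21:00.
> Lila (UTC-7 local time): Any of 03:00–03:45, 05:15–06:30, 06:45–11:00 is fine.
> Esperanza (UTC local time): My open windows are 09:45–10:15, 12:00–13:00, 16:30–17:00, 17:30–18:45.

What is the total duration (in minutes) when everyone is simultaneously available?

60

Oliver in UTC: 09:30-11:45, 12:15-13:00, 15:30-17:00, 17:15-19:15 (subtract 4h to convert from UTC+4).
Emeka in UTC: 09:45-10:15, 10:45-18:15 (subtract 4h to convert from UTC+4).
Vera in UTC: 14:15-19:00, 19:30-20:00 (subtract 1h to convert from UTC+1).
Lila in UTC: 10:00-10:45, 12:15-13:30, 13:45-18:00 (add 7h to convert from UTC-7).
Esperanza in UTC: 09:45-10:15, 12:00-13:00, 16:30-17:00, 17:30-18:45.
Oliver ∩ Emeka: 09:45-10:15, 10:45-11:45, 12:15-13:00, 15:30-17:00, 17:15-18:15.
Oliver ∩ Emeka ∩ Vera: 15:30-17:00, 17:15-18:15.
Oliver ∩ Emeka ∩ Vera ∩ Lila: 15:30-17:00, 17:15-18:00.
Oliver ∩ Emeka ∩ Vera ∩ Lila ∩ Esperanza: 16:30-17:00, 17:30-18:00.
Summing the common windows: 30 + 30 = 60 minutes.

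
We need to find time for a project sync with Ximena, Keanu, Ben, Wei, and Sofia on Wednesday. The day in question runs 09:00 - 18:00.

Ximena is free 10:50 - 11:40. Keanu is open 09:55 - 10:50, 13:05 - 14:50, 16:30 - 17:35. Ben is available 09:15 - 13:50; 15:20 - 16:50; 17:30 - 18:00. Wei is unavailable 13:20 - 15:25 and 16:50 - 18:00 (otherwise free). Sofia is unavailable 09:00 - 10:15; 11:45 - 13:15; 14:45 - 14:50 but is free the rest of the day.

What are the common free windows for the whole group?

none

Ximena free: 10:50-11:40.
Keanu free: 09:55-10:50, 13:05-14:50, 16:30-17:35.
Ben free: 09:15-13:50, 15:20-16:50, 17:30-18:00.
Wei free: 09:00-13:20, 15:25-16:50 (invert busy blocks within the working day).
Sofia free: 10:15-11:45, 13:15-14:45, 14:50-18:00 (invert busy blocks within the working day).
Ximena ∩ Keanu: ∅.
Ximena ∩ Keanu ∩ Ben: ∅.
Ximena ∩ Keanu ∩ Ben ∩ Wei: ∅.
Ximena ∩ Keanu ∩ Ben ∩ Wei ∩ Sofia: ∅.
There is no time when everyone is free.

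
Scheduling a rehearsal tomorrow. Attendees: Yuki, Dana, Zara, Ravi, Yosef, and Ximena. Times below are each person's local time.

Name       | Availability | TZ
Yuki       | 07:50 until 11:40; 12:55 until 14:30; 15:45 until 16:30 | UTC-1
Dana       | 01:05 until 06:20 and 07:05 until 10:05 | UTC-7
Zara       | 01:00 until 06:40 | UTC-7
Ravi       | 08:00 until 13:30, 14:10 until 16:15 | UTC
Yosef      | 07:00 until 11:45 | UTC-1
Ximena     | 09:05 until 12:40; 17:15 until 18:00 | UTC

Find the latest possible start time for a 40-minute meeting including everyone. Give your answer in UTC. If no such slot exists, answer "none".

Yuki in UTC: 08:50-12:40, 13:55-15:30, 16:45-17:30 (add 1h to convert from UTC-1).
Dana in UTC: 08:05-13:20, 14:05-17:05 (add 7h to convert from UTC-7).
Zara in UTC: 08:00-13:40 (add 7h to convert from UTC-7).
Ravi in UTC: 08:00-13:30, 14:10-16:15.
Yosef in UTC: 08:00-12:45 (add 1h to convert from UTC-1).
Ximena in UTC: 09:05-12:40, 17:15-18:00.
Yuki ∩ Dana: 08:50-12:40, 14:05-15:30, 16:45-17:05.
Yuki ∩ Dana ∩ Zara: 08:50-12:40.
Yuki ∩ Dana ∩ Zara ∩ Ravi: 08:50-12:40.
Yuki ∩ Dana ∩ Zara ∩ Ravi ∩ Yosef: 08:50-12:40.
Yuki ∩ Dana ∩ Zara ∩ Ravi ∩ Yosef ∩ Ximena: 09:05-12:40.
Those are the intersection windows.
The last common window of at least 40 minutes is 09:05-12:40; a 40-minute meeting can start as late as 12:00 and still end by 12:40.

12:00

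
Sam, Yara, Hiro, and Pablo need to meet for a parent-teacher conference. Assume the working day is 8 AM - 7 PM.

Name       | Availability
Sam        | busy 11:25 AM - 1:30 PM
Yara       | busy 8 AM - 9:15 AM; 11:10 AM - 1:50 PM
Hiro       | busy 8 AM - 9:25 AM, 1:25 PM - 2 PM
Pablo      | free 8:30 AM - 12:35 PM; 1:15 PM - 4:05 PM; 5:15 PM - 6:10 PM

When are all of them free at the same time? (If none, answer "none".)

09:25-11:10, 14:00-16:05, 17:15-18:10

Sam free: 08:00-11:25, 13:30-19:00 (invert busy blocks within the working day).
Yara free: 09:15-11:10, 13:50-19:00 (invert busy blocks within the working day).
Hiro free: 09:25-13:25, 14:00-19:00 (invert busy blocks within the working day).
Pablo free: 08:30-12:35, 13:15-16:05, 17:15-18:10.
Sam ∩ Yara: 09:15-11:10, 13:50-19:00.
Sam ∩ Yara ∩ Hiro: 09:25-11:10, 14:00-19:00.
Sam ∩ Yara ∩ Hiro ∩ Pablo: 09:25-11:10, 14:00-16:05, 17:15-18:10.
Those are the intersection windows.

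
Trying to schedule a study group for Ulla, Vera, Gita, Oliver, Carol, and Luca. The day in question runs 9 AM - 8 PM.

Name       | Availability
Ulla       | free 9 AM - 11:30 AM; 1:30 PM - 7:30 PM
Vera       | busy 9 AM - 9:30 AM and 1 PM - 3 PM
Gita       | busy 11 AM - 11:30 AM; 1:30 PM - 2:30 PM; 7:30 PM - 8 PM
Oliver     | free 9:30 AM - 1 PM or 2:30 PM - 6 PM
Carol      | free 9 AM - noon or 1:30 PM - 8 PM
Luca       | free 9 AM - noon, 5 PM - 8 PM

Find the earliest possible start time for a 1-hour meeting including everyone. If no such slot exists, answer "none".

Ulla free: 09:00-11:30, 13:30-19:30.
Vera free: 09:30-13:00, 15:00-20:00 (invert busy blocks within the working day).
Gita free: 09:00-11:00, 11:30-13:30, 14:30-19:30 (invert busy blocks within the working day).
Oliver free: 09:30-13:00, 14:30-18:00.
Carol free: 09:00-12:00, 13:30-20:00.
Luca free: 09:00-12:00, 17:00-20:00.
Ulla ∩ Vera: 09:30-11:30, 15:00-19:30.
Ulla ∩ Vera ∩ Gita: 09:30-11:00, 15:00-19:30.
Ulla ∩ Vera ∩ Gita ∩ Oliver: 09:30-11:00, 15:00-18:00.
Ulla ∩ Vera ∩ Gita ∩ Oliver ∩ Carol: 09:30-11:00, 15:00-18:00.
Ulla ∩ Vera ∩ Gita ∩ Oliver ∩ Carol ∩ Luca: 09:30-11:00, 17:00-18:00.
So the common availability across everyone is 09:30-11:00, 17:00-18:00.
The first common window of at least 60 minutes is 09:30-11:00, so the earliest start is 09:30.

09:30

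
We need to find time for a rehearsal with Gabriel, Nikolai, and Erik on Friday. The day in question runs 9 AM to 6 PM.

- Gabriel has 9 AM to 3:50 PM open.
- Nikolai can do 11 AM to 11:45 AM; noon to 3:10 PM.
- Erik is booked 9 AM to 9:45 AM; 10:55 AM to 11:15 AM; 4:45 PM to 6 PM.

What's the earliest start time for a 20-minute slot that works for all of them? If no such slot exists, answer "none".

11:15

Gabriel free: 09:00-15:50.
Nikolai free: 11:00-11:45, 12:00-15:10.
Erik free: 09:45-10:55, 11:15-16:45 (invert busy blocks within the working day).
Gabriel ∩ Nikolai: 11:00-11:45, 12:00-15:10.
Gabriel ∩ Nikolai ∩ Erik: 11:15-11:45, 12:00-15:10.
Those are the intersection windows.
The first common window of at least 20 minutes is 11:15-11:45, so the earliest start is 11:15.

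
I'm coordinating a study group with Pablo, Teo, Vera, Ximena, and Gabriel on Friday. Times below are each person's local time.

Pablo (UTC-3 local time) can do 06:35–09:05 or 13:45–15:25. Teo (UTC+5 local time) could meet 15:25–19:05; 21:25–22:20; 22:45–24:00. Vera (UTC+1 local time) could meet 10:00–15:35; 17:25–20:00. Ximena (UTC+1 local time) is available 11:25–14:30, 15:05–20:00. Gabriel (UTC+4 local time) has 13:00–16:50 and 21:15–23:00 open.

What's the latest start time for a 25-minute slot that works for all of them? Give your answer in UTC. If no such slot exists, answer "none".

18:00

Pablo in UTC: 09:35-12:05, 16:45-18:25 (add 3h to convert from UTC-3).
Teo in UTC: 10:25-14:05, 16:25-17:20, 17:45-19:00 (subtract 5h to convert from UTC+5).
Vera in UTC: 09:00-14:35, 16:25-19:00 (subtract 1h to convert from UTC+1).
Ximena in UTC: 10:25-13:30, 14:05-19:00 (subtract 1h to convert from UTC+1).
Gabriel in UTC: 09:00-12:50, 17:15-19:00 (subtract 4h to convert from UTC+4).
Pablo ∩ Teo: 10:25-12:05, 16:45-17:20, 17:45-18:25.
Pablo ∩ Teo ∩ Vera: 10:25-12:05, 16:45-17:20, 17:45-18:25.
Pablo ∩ Teo ∩ Vera ∩ Ximena: 10:25-12:05, 16:45-17:20, 17:45-18:25.
Pablo ∩ Teo ∩ Vera ∩ Ximena ∩ Gabriel: 10:25-12:05, 17:15-17:20, 17:45-18:25.
So the common availability across everyone is 10:25-12:05, 17:15-17:20, 17:45-18:25.
The last common window of at least 25 minutes is 17:45-18:25; a 25-minute meeting can start as late as 18:00 and still end by 18:25.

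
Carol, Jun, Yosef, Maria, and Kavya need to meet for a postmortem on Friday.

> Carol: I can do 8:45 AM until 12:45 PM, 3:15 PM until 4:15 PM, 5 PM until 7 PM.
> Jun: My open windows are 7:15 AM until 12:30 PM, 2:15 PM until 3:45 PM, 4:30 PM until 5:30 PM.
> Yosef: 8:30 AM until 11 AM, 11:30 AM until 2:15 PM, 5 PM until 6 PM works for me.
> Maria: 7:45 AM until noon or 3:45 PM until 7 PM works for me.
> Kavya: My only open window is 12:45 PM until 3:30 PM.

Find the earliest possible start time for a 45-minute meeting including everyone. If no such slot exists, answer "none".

Carol ∩ Jun: 08:45-12:30, 15:15-15:45, 17:00-17:30.
Carol ∩ Jun ∩ Yosef: 08:45-11:00, 11:30-12:30, 17:00-17:30.
Carol ∩ Jun ∩ Yosef ∩ Maria: 08:45-11:00, 11:30-12:00, 17:00-17:30.
Carol ∩ Jun ∩ Yosef ∩ Maria ∩ Kavya: ∅.
There is no time when everyone is free.
No common window is at least 45 minutes long.

none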